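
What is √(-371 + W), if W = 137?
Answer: 3*I*√26 ≈ 15.297*I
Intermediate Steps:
√(-371 + W) = √(-371 + 137) = √(-234) = 3*I*√26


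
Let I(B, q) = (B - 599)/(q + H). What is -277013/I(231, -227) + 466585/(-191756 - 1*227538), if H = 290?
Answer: 3658635646253/77150096 ≈ 47422.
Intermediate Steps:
I(B, q) = (-599 + B)/(290 + q) (I(B, q) = (B - 599)/(q + 290) = (-599 + B)/(290 + q))
-277013/I(231, -227) + 466585/(-191756 - 1*227538) = -277013*(290 - 227)/(-599 + 231) + 466585/(-191756 - 1*227538) = -277013/(-368/63) + 466585/(-191756 - 227538) = -277013/((1/63)*(-368)) + 466585/(-419294) = -277013/(-368/63) + 466585*(-1/419294) = -277013*(-63/368) - 466585/419294 = 17451819/368 - 466585/419294 = 3658635646253/77150096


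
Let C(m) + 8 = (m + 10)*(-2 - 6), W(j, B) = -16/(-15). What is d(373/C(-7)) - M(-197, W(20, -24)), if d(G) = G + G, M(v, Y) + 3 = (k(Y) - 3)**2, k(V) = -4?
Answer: -1109/16 ≈ -69.313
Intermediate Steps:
W(j, B) = 16/15 (W(j, B) = -16*(-1/15) = 16/15)
M(v, Y) = 46 (M(v, Y) = -3 + (-4 - 3)**2 = -3 + (-7)**2 = -3 + 49 = 46)
C(m) = -88 - 8*m (C(m) = -8 + (m + 10)*(-2 - 6) = -8 + (10 + m)*(-8) = -8 + (-80 - 8*m) = -88 - 8*m)
d(G) = 2*G
d(373/C(-7)) - M(-197, W(20, -24)) = 2*(373/(-88 - 8*(-7))) - 1*46 = 2*(373/(-88 + 56)) - 46 = 2*(373/(-32)) - 46 = 2*(373*(-1/32)) - 46 = 2*(-373/32) - 46 = -373/16 - 46 = -1109/16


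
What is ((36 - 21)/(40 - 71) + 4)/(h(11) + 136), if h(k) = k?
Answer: 109/4557 ≈ 0.023919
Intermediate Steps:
((36 - 21)/(40 - 71) + 4)/(h(11) + 136) = ((36 - 21)/(40 - 71) + 4)/(11 + 136) = (15/(-31) + 4)/147 = (15*(-1/31) + 4)/147 = (-15/31 + 4)/147 = (1/147)*(109/31) = 109/4557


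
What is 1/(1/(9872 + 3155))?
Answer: 13027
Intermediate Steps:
1/(1/(9872 + 3155)) = 1/(1/13027) = 13027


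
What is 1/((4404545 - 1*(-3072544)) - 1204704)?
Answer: 1/6272385 ≈ 1.5943e-7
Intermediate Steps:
1/((4404545 - 1*(-3072544)) - 1204704) = 1/((4404545 + 3072544) - 1204704) = 1/(7477089 - 1204704) = 1/6272385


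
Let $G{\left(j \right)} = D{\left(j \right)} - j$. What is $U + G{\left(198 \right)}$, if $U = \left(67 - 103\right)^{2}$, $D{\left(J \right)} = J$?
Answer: $1296$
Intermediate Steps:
$U = 1296$ ($U = \left(-36\right)^{2} = 1296$)
$G{\left(j \right)} = 0$ ($G{\left(j \right)} = j - j = 0$)
$U + G{\left(198 \right)} = 1296 + 0 = 1296$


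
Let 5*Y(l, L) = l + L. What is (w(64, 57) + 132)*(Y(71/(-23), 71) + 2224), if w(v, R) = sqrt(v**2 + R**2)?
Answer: 33966504/115 + 257322*sqrt(7345)/115 ≈ 4.8713e+5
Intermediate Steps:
Y(l, L) = L/5 + l/5 (Y(l, L) = (l + L)/5 = (L + l)/5 = L/5 + l/5)
w(v, R) = sqrt(R**2 + v**2)
(w(64, 57) + 132)*(Y(71/(-23), 71) + 2224) = (sqrt(57**2 + 64**2) + 132)*(((1/5)*71 + (71/(-23))/5) + 2224) = (sqrt(3249 + 4096) + 132)*((71/5 + (71*(-1/23))/5) + 2224) = (sqrt(7345) + 132)*((71/5 + (1/5)*(-71/23)) + 2224) = (132 + sqrt(7345))*((71/5 - 71/115) + 2224) = (132 + sqrt(7345))*(1562/115 + 2224) = (132 + sqrt(7345))*(257322/115) = 33966504/115 + 257322*sqrt(7345)/115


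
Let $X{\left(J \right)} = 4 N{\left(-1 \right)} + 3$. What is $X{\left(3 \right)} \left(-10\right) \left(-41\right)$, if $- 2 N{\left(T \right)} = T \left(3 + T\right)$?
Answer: $2870$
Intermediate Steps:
$N{\left(T \right)} = - \frac{T \left(3 + T\right)}{2}$
$X{\left(J \right)} = 7$ ($X{\left(J \right)} = 4 \left(\left(- \frac{1}{2}\right) \left(-1\right) \left(3 - 1\right)\right) + 3 = 4 \left(\left(- \frac{1}{2}\right) \left(-1\right) 2\right) + 3 = 4 \cdot 1 + 3 = 4 + 3 = 7$)
$X{\left(3 \right)} \left(-10\right) \left(-41\right) = 7 \left(-10\right) \left(-41\right) = \left(-70\right) \left(-41\right) = 2870$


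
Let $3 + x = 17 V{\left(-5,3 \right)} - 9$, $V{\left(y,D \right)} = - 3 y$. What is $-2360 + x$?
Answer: $-2117$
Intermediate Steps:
$x = 243$ ($x = -3 - \left(9 - 17 \left(\left(-3\right) \left(-5\right)\right)\right) = -3 + \left(17 \cdot 15 - 9\right) = -3 + \left(255 - 9\right) = -3 + 246 = 243$)
$-2360 + x = -2360 + 243 = -2117$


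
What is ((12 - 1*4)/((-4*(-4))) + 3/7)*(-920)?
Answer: -5980/7 ≈ -854.29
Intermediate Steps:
((12 - 1*4)/((-4*(-4))) + 3/7)*(-920) = ((12 - 4)/16 + 3*(⅐))*(-920) = (8*(1/16) + 3/7)*(-920) = (½ + 3/7)*(-920) = (13/14)*(-920) = -5980/7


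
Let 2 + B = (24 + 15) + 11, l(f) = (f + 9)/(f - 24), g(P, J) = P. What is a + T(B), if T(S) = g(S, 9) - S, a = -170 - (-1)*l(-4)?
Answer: -4765/28 ≈ -170.18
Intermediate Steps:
l(f) = (9 + f)/(-24 + f)
B = 48 (B = -2 + ((24 + 15) + 11) = -2 + (39 + 11) = -2 + 50 = 48)
a = -4765/28 (a = -170 - (-1)*(9 - 4)/(-24 - 4) = -170 - (-1)*5/(-28) = -170 - (-1)*(-1/28*5) = -170 - (-1)*(-5)/28 = -170 - 1*5/28 = -170 - 5/28 = -4765/28 ≈ -170.18)
T(S) = 0 (T(S) = S - S = 0)
a + T(B) = -4765/28 + 0 = -4765/28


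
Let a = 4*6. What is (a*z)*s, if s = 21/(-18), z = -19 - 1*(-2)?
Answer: 476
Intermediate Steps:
z = -17 (z = -19 + 2 = -17)
a = 24
s = -7/6 (s = 21*(-1/18) = -7/6 ≈ -1.1667)
(a*z)*s = (24*(-17))*(-7/6) = -408*(-7/6) = 476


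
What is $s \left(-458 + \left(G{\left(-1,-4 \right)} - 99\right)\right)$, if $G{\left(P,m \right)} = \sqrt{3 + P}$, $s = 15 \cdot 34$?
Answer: $-284070 + 510 \sqrt{2} \approx -2.8335 \cdot 10^{5}$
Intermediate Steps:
$s = 510$
$s \left(-458 + \left(G{\left(-1,-4 \right)} - 99\right)\right) = 510 \left(-458 + \left(\sqrt{3 - 1} - 99\right)\right) = 510 \left(-458 - \left(99 - \sqrt{2}\right)\right) = 510 \left(-557 + \sqrt{2}\right) = -284070 + 510 \sqrt{2}$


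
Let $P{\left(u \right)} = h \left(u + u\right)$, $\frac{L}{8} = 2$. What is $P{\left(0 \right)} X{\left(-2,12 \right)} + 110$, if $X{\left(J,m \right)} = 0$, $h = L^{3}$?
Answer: $110$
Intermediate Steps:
$L = 16$ ($L = 8 \cdot 2 = 16$)
$h = 4096$ ($h = 16^{3} = 4096$)
$P{\left(u \right)} = 8192 u$ ($P{\left(u \right)} = 4096 \left(u + u\right) = 4096 \cdot 2 u = 8192 u$)
$P{\left(0 \right)} X{\left(-2,12 \right)} + 110 = 8192 \cdot 0 \cdot 0 + 110 = 0 \cdot 0 + 110 = 0 + 110 = 110$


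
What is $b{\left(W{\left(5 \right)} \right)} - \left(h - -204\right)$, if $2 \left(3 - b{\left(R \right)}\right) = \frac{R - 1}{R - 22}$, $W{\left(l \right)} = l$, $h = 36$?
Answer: $- \frac{4027}{17} \approx -236.88$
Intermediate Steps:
$b{\left(R \right)} = 3 - \frac{-1 + R}{2 \left(-22 + R\right)}$ ($b{\left(R \right)} = 3 - \frac{\left(R - 1\right) \frac{1}{R - 22}}{2} = 3 - \frac{\left(-1 + R\right) \frac{1}{-22 + R}}{2} = 3 - \frac{\frac{1}{-22 + R} \left(-1 + R\right)}{2} = 3 - \frac{-1 + R}{2 \left(-22 + R\right)}$)
$b{\left(W{\left(5 \right)} \right)} - \left(h - -204\right) = \frac{-131 + 5 \cdot 5}{2 \left(-22 + 5\right)} - \left(36 - -204\right) = \frac{-131 + 25}{2 \left(-17\right)} - \left(36 + 204\right) = \frac{1}{2} \left(- \frac{1}{17}\right) \left(-106\right) - 240 = \frac{53}{17} - 240 = - \frac{4027}{17}$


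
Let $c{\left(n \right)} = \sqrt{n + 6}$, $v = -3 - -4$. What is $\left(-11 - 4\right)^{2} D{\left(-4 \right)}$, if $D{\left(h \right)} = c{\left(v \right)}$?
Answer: $225 \sqrt{7} \approx 595.29$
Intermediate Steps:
$v = 1$ ($v = -3 + 4 = 1$)
$c{\left(n \right)} = \sqrt{6 + n}$
$D{\left(h \right)} = \sqrt{7}$ ($D{\left(h \right)} = \sqrt{6 + 1} = \sqrt{7}$)
$\left(-11 - 4\right)^{2} D{\left(-4 \right)} = \left(-11 - 4\right)^{2} \sqrt{7} = \left(-15\right)^{2} \sqrt{7} = 225 \sqrt{7}$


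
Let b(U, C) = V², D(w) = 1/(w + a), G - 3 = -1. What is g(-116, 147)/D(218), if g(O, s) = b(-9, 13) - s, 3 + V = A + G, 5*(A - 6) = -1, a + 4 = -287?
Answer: 226227/25 ≈ 9049.1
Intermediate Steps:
G = 2 (G = 3 - 1 = 2)
a = -291 (a = -4 - 287 = -291)
A = 29/5 (A = 6 + (⅕)*(-1) = 6 - ⅕ = 29/5 ≈ 5.8000)
V = 24/5 (V = -3 + (29/5 + 2) = -3 + 39/5 = 24/5 ≈ 4.8000)
D(w) = 1/(-291 + w) (D(w) = 1/(w - 291) = 1/(-291 + w))
b(U, C) = 576/25 (b(U, C) = (24/5)² = 576/25)
g(O, s) = 576/25 - s
g(-116, 147)/D(218) = (576/25 - 1*147)/(1/(-291 + 218)) = (576/25 - 147)/(1/(-73)) = -3099/(25*(-1/73)) = -3099/25*(-73) = 226227/25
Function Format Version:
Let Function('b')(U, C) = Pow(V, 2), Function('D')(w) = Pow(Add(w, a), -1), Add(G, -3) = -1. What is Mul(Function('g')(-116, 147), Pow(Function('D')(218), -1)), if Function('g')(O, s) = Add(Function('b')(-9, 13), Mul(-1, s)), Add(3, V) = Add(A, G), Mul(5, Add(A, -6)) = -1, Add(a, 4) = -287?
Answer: Rational(226227, 25) ≈ 9049.1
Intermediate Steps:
G = 2 (G = Add(3, -1) = 2)
a = -291 (a = Add(-4, -287) = -291)
A = Rational(29, 5) (A = Add(6, Mul(Rational(1, 5), -1)) = Add(6, Rational(-1, 5)) = Rational(29, 5) ≈ 5.8000)
V = Rational(24, 5) (V = Add(-3, Add(Rational(29, 5), 2)) = Add(-3, Rational(39, 5)) = Rational(24, 5) ≈ 4.8000)
Function('D')(w) = Pow(Add(-291, w), -1) (Function('D')(w) = Pow(Add(w, -291), -1) = Pow(Add(-291, w), -1))
Function('b')(U, C) = Rational(576, 25) (Function('b')(U, C) = Pow(Rational(24, 5), 2) = Rational(576, 25))
Function('g')(O, s) = Add(Rational(576, 25), Mul(-1, s))
Mul(Function('g')(-116, 147), Pow(Function('D')(218), -1)) = Mul(Add(Rational(576, 25), Mul(-1, 147)), Pow(Pow(Add(-291, 218), -1), -1)) = Mul(Add(Rational(576, 25), -147), Pow(Pow(-73, -1), -1)) = Mul(Rational(-3099, 25), Pow(Rational(-1, 73), -1)) = Mul(Rational(-3099, 25), -73) = Rational(226227, 25)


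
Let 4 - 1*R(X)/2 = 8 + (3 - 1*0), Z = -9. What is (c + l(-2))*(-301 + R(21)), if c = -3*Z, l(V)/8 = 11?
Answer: -36225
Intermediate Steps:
R(X) = -14 (R(X) = 8 - 2*(8 + (3 - 1*0)) = 8 - 2*(8 + (3 + 0)) = 8 - 2*(8 + 3) = 8 - 2*11 = 8 - 22 = -14)
l(V) = 88 (l(V) = 8*11 = 88)
c = 27 (c = -3*(-9) = 27)
(c + l(-2))*(-301 + R(21)) = (27 + 88)*(-301 - 14) = 115*(-315) = -36225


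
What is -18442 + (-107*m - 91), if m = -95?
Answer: -8368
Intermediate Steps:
-18442 + (-107*m - 91) = -18442 + (-107*(-95) - 91) = -18442 + (10165 - 91) = -18442 + 10074 = -8368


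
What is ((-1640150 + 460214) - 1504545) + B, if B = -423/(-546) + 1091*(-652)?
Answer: -618037825/182 ≈ -3.3958e+6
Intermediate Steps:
B = -129462283/182 (B = -423*(-1/546) - 711332 = 141/182 - 711332 = -129462283/182 ≈ -7.1133e+5)
((-1640150 + 460214) - 1504545) + B = ((-1640150 + 460214) - 1504545) - 129462283/182 = (-1179936 - 1504545) - 129462283/182 = -2684481 - 129462283/182 = -618037825/182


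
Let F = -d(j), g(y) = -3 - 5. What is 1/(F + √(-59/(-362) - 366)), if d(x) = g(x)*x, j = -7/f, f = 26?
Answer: -18824/3237855 - 169*I*√47940746/22664985 ≈ -0.0058137 - 0.051628*I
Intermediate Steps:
g(y) = -8
j = -7/26 ≈ -0.26923
d(x) = -8*x
F = -28/13 (F = -(-8)*(-7)/26 = -1*28/13 = -28/13 ≈ -2.1538)
1/(F + √(-59/(-362) - 366)) = 1/(-28/13 + √(-59/(-362) - 366)) = 1/(-28/13 + √(-59*(-1/362) - 366)) = 1/(-28/13 + √(59/362 - 366)) = 1/(-28/13 + √(-132433/362)) = 1/(-28/13 + I*√47940746/362)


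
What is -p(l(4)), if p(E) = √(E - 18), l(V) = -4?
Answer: -I*√22 ≈ -4.6904*I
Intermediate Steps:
p(E) = √(-18 + E)
-p(l(4)) = -√(-18 - 4) = -√(-22) = -I*√22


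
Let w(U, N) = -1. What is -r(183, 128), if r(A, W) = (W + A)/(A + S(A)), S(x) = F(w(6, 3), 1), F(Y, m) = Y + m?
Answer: -311/183 ≈ -1.6995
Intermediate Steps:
S(x) = 0 (S(x) = -1 + 1 = 0)
r(A, W) = (A + W)/A (r(A, W) = (W + A)/(A + 0) = (A + W)/A)
-r(183, 128) = -(183 + 128)/183 = -311/183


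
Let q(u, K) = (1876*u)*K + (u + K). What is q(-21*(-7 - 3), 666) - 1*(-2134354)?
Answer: 264512590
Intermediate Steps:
q(u, K) = K + u + 1876*K*u (q(u, K) = 1876*K*u + (K + u) = K + u + 1876*K*u)
q(-21*(-7 - 3), 666) - 1*(-2134354) = (666 - 21*(-7 - 3) + 1876*666*(-21*(-7 - 3))) - 1*(-2134354) = (666 - 21*(-10) + 1876*666*(-21*(-10))) + 2134354 = (666 + 210 + 1876*666*210) + 2134354 = (666 + 210 + 262377360) + 2134354 = 262378236 + 2134354 = 264512590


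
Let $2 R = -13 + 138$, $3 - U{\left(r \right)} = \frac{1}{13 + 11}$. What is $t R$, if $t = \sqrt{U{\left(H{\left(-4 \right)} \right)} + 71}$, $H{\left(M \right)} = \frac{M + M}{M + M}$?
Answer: $\frac{625 \sqrt{426}}{24} \approx 537.49$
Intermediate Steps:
$H{\left(M \right)} = 1$ ($H{\left(M \right)} = \frac{2 M}{2 M} = 2 M \frac{1}{2 M} = 1$)
$U{\left(r \right)} = \frac{71}{24}$ ($U{\left(r \right)} = 3 - \frac{1}{13 + 11} = 3 - \frac{1}{24} = \frac{71}{24}$)
$t = \frac{5 \sqrt{426}}{12}$ ($t = \sqrt{\frac{71}{24} + 71} = \sqrt{\frac{1775}{24}} = \frac{5 \sqrt{426}}{12} \approx 8.5999$)
$R = \frac{125}{2}$ ($R = \frac{-13 + 138}{2} = \frac{1}{2} \cdot 125 = \frac{125}{2} \approx 62.5$)
$t R = \frac{5 \sqrt{426}}{12} \cdot \frac{125}{2} = \frac{625 \sqrt{426}}{24}$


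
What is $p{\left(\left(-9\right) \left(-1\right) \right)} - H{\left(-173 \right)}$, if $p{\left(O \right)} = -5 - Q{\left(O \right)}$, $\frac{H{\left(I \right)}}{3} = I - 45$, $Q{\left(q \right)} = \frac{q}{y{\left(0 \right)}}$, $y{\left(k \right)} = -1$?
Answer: $658$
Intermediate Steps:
$Q{\left(q \right)} = - q$ ($Q{\left(q \right)} = \frac{q}{-1} = q \left(-1\right) = - q$)
$H{\left(I \right)} = -135 + 3 I$ ($H{\left(I \right)} = 3 \left(I - 45\right) = 3 \left(-45 + I\right) = -135 + 3 I$)
$p{\left(O \right)} = -5 + O$ ($p{\left(O \right)} = -5 - - O = -5 + O$)
$p{\left(\left(-9\right) \left(-1\right) \right)} - H{\left(-173 \right)} = \left(-5 - -9\right) - \left(-135 + 3 \left(-173\right)\right) = \left(-5 + 9\right) - \left(-135 - 519\right) = 4 - -654 = 4 + 654 = 658$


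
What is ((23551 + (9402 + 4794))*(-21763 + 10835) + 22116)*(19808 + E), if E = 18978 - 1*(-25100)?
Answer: -26351512010600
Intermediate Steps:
E = 44078 (E = 18978 + 25100 = 44078)
((23551 + (9402 + 4794))*(-21763 + 10835) + 22116)*(19808 + E) = ((23551 + (9402 + 4794))*(-21763 + 10835) + 22116)*(19808 + 44078) = ((23551 + 14196)*(-10928) + 22116)*63886 = (37747*(-10928) + 22116)*63886 = (-412499216 + 22116)*63886 = -412477100*63886 = -26351512010600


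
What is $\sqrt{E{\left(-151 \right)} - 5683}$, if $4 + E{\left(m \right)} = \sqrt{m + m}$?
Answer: $\sqrt{-5687 + i \sqrt{302}} \approx 0.115 + 75.412 i$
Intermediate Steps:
$E{\left(m \right)} = -4 + \sqrt{2} \sqrt{m}$ ($E{\left(m \right)} = -4 + \sqrt{m + m} = -4 + \sqrt{2 m} = -4 + \sqrt{2} \sqrt{m}$)
$\sqrt{E{\left(-151 \right)} - 5683} = \sqrt{\left(-4 + \sqrt{2} \sqrt{-151}\right) - 5683} = \sqrt{\left(-4 + \sqrt{2} i \sqrt{151}\right) - 5683} = \sqrt{\left(-4 + i \sqrt{302}\right) - 5683} = \sqrt{-5687 + i \sqrt{302}}$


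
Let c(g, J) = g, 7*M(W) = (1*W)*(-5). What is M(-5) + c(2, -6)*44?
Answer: 641/7 ≈ 91.571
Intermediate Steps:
M(W) = -5*W/7 (M(W) = ((1*W)*(-5))/7 = (W*(-5))/7 = (-5*W)/7 = -5*W/7)
M(-5) + c(2, -6)*44 = -5/7*(-5) + 2*44 = 25/7 + 88 = 641/7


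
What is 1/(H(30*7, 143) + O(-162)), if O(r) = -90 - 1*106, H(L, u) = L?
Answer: 1/14 ≈ 0.071429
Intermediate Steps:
O(r) = -196 (O(r) = -90 - 106 = -196)
1/(H(30*7, 143) + O(-162)) = 1/(30*7 - 196) = 1/(210 - 196) = 1/14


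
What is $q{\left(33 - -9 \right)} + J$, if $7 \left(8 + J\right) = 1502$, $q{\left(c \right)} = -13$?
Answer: $\frac{1355}{7} \approx 193.57$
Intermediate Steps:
$J = \frac{1446}{7}$ ($J = -8 + \frac{1}{7} \cdot 1502 = -8 + \frac{1502}{7} = \frac{1446}{7} \approx 206.57$)
$q{\left(33 - -9 \right)} + J = -13 + \frac{1446}{7} = \frac{1355}{7}$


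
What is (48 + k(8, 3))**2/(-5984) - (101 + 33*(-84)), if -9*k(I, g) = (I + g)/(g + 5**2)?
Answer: 1014855149831/380007936 ≈ 2670.6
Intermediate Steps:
k(I, g) = -(I + g)/(9*(25 + g)) (k(I, g) = -(I + g)/(9*(g + 5**2)) = -(I + g)/(9*(g + 25)) = -(I + g)/(9*(25 + g)))
(48 + k(8, 3))**2/(-5984) - (101 + 33*(-84)) = (48 + (-1*8 - 1*3)/(9*(25 + 3)))**2/(-5984) - (101 + 33*(-84)) = (48 + (1/9)*(-8 - 3)/28)**2*(-1/5984) - (101 - 2772) = (48 + (1/9)*(1/28)*(-11))**2*(-1/5984) - 1*(-2671) = (48 - 11/252)**2*(-1/5984) + 2671 = (12085/252)**2*(-1/5984) + 2671 = (146047225/63504)*(-1/5984) + 2671 = -146047225/380007936 + 2671 = 1014855149831/380007936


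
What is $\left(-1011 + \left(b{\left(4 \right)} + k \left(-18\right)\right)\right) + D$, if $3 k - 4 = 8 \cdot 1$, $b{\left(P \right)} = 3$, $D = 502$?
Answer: $-578$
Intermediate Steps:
$k = 4$ ($k = \frac{4}{3} + \frac{8 \cdot 1}{3} = \frac{4}{3} + \frac{1}{3} \cdot 8 = \frac{4}{3} + \frac{8}{3} = 4$)
$\left(-1011 + \left(b{\left(4 \right)} + k \left(-18\right)\right)\right) + D = \left(-1011 + \left(3 + 4 \left(-18\right)\right)\right) + 502 = \left(-1011 + \left(3 - 72\right)\right) + 502 = \left(-1011 - 69\right) + 502 = -1080 + 502 = -578$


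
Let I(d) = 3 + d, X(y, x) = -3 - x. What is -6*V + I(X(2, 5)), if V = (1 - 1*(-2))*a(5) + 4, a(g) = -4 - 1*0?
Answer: 43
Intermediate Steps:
a(g) = -4 (a(g) = -4 + 0 = -4)
V = -8 (V = (1 - 1*(-2))*(-4) + 4 = (1 + 2)*(-4) + 4 = 3*(-4) + 4 = -12 + 4 = -8)
-6*V + I(X(2, 5)) = -6*(-8) + (3 + (-3 - 1*5)) = 48 + (3 + (-3 - 5)) = 48 + (3 - 8) = 48 - 5 = 43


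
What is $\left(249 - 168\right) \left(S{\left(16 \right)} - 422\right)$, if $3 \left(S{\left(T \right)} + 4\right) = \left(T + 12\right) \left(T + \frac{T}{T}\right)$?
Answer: $-21654$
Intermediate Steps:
$S{\left(T \right)} = -4 + \frac{\left(1 + T\right) \left(12 + T\right)}{3}$ ($S{\left(T \right)} = -4 + \frac{\left(T + 12\right) \left(T + \frac{T}{T}\right)}{3} = -4 + \frac{\left(12 + T\right) \left(T + 1\right)}{3} = -4 + \frac{\left(12 + T\right) \left(1 + T\right)}{3} = -4 + \frac{\left(1 + T\right) \left(12 + T\right)}{3}$)
$\left(249 - 168\right) \left(S{\left(16 \right)} - 422\right) = \left(249 - 168\right) \left(\frac{1}{3} \cdot 16 \left(13 + 16\right) - 422\right) = 81 \left(\frac{1}{3} \cdot 16 \cdot 29 - 422\right) = 81 \left(\frac{464}{3} - 422\right) = 81 \left(- \frac{802}{3}\right) = -21654$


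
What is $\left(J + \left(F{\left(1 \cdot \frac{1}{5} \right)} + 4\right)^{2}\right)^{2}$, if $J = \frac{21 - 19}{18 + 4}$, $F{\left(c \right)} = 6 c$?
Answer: $\frac{55666521}{75625} \approx 736.09$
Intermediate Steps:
$J = \frac{1}{11}$ ($J = \frac{2}{22} = 2 \cdot \frac{1}{22} = \frac{1}{11} \approx 0.090909$)
$\left(J + \left(F{\left(1 \cdot \frac{1}{5} \right)} + 4\right)^{2}\right)^{2} = \left(\frac{1}{11} + \left(6 \cdot 1 \cdot \frac{1}{5} + 4\right)^{2}\right)^{2} = \left(\frac{1}{11} + \left(6 \cdot \frac{1}{5} + 4\right)^{2}\right)^{2} = \left(\frac{1}{11} + \left(\frac{6}{5} + 4\right)^{2}\right)^{2} = \left(\frac{1}{11} + \left(\frac{26}{5}\right)^{2}\right)^{2} = \left(\frac{1}{11} + \frac{676}{25}\right)^{2} = \left(\frac{7461}{275}\right)^{2} = \frac{55666521}{75625}$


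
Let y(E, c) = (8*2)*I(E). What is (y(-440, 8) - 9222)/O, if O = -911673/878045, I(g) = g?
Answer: 2039823970/130239 ≈ 15662.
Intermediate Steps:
y(E, c) = 16*E (y(E, c) = (8*2)*E = 16*E)
O = -130239/125435 (O = -911673*1/878045 = -130239/125435 ≈ -1.0383)
(y(-440, 8) - 9222)/O = (16*(-440) - 9222)/(-130239/125435) = (-7040 - 9222)*(-125435/130239) = -16262*(-125435/130239) = 2039823970/130239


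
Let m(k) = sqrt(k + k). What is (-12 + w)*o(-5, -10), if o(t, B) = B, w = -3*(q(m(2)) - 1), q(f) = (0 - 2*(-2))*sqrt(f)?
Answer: 90 + 120*sqrt(2) ≈ 259.71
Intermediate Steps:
m(k) = sqrt(2)*sqrt(k) (m(k) = sqrt(2*k) = sqrt(2)*sqrt(k))
q(f) = 4*sqrt(f) (q(f) = (0 + 4)*sqrt(f) = 4*sqrt(f))
w = 3 - 12*sqrt(2) (w = -3*(4*sqrt(sqrt(2)*sqrt(2)) - 1) = -3*(4*sqrt(2) - 1) = -3*(-1 + 4*sqrt(2)) = 3 - 12*sqrt(2) ≈ -13.971)
(-12 + w)*o(-5, -10) = (-12 + (3 - 12*sqrt(2)))*(-10) = (-9 - 12*sqrt(2))*(-10) = 90 + 120*sqrt(2)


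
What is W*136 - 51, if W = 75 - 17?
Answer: 7837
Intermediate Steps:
W = 58
W*136 - 51 = 58*136 - 51 = 7888 - 51 = 7837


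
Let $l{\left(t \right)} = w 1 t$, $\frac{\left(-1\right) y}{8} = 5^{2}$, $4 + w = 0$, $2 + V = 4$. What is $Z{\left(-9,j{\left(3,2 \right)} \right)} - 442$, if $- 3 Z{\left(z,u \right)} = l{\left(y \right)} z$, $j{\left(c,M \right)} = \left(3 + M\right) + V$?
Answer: $1958$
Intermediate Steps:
$V = 2$ ($V = -2 + 4 = 2$)
$w = -4$ ($w = -4 + 0 = -4$)
$j{\left(c,M \right)} = 5 + M$ ($j{\left(c,M \right)} = \left(3 + M\right) + 2 = 5 + M$)
$y = -200$ ($y = - 8 \cdot 5^{2} = \left(-8\right) 25 = -200$)
$l{\left(t \right)} = - 4 t$ ($l{\left(t \right)} = \left(-4\right) 1 t = - 4 t$)
$Z{\left(z,u \right)} = - \frac{800 z}{3}$ ($Z{\left(z,u \right)} = - \frac{\left(-4\right) \left(-200\right) z}{3} = - \frac{800 z}{3}$)
$Z{\left(-9,j{\left(3,2 \right)} \right)} - 442 = \left(- \frac{800}{3}\right) \left(-9\right) - 442 = 2400 - 442 = 1958$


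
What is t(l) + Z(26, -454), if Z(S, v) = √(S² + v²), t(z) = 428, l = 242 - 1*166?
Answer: 428 + 2*√51698 ≈ 882.74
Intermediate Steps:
l = 76 (l = 242 - 166 = 76)
t(l) + Z(26, -454) = 428 + √(26² + (-454)²) = 428 + √(676 + 206116) = 428 + √206792 = 428 + 2*√51698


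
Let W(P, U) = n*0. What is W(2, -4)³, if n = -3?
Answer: 0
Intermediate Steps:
W(P, U) = 0 (W(P, U) = -3*0 = 0)
W(2, -4)³ = 0³ = 0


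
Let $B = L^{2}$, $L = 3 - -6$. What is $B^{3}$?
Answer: $531441$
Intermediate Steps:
$L = 9$ ($L = 3 + 6 = 9$)
$B = 81$ ($B = 9^{2} = 81$)
$B^{3} = 81^{3} = 531441$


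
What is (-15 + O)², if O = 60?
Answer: 2025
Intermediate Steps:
(-15 + O)² = (-15 + 60)² = 45² = 2025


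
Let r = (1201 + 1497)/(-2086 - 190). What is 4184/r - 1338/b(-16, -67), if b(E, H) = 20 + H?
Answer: -221980462/63403 ≈ -3501.1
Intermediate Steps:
r = -1349/1138 (r = 2698/(-2276) = 2698*(-1/2276) = -1349/1138 ≈ -1.1854)
4184/r - 1338/b(-16, -67) = 4184/(-1349/1138) - 1338/(20 - 67) = 4184*(-1138/1349) - 1338/(-47) = -4761392/1349 - 1338*(-1/47) = -4761392/1349 + 1338/47 = -221980462/63403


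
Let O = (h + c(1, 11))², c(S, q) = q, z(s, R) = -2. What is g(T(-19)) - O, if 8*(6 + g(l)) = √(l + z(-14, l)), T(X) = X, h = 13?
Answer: -582 + I*√21/8 ≈ -582.0 + 0.57282*I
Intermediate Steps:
O = 576 (O = (13 + 11)² = 24² = 576)
g(l) = -6 + √(-2 + l)/8 (g(l) = -6 + √(l - 2)/8 = -6 + √(-2 + l)/8)
g(T(-19)) - O = (-6 + √(-2 - 19)/8) - 1*576 = (-6 + √(-21)/8) - 576 = (-6 + (I*√21)/8) - 576 = (-6 + I*√21/8) - 576 = -582 + I*√21/8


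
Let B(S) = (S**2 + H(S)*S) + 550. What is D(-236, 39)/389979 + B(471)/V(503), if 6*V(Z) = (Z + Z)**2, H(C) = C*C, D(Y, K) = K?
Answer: 20417256729346/32889398937 ≈ 620.79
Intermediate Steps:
H(C) = C**2
V(Z) = 2*Z**2/3 (V(Z) = (Z + Z)**2/6 = (2*Z)**2/6 = (4*Z**2)/6 = 2*Z**2/3)
B(S) = 550 + S**2 + S**3 (B(S) = (S**2 + S**2*S) + 550 = (S**2 + S**3) + 550 = 550 + S**2 + S**3)
D(-236, 39)/389979 + B(471)/V(503) = 39/389979 + (550 + 471**2 + 471**3)/(((2/3)*503**2)) = 39*(1/389979) + (550 + 221841 + 104487111)/(((2/3)*253009)) = 13/129993 + 104709502/(506018/3) = 13/129993 + 104709502*(3/506018) = 13/129993 + 157064253/253009 = 20417256729346/32889398937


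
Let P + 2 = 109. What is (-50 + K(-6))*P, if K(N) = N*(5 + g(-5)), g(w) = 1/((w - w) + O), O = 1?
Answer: -9202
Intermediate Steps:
P = 107 (P = -2 + 109 = 107)
g(w) = 1 (g(w) = 1/((w - w) + 1) = 1/(0 + 1) = 1/1 = 1)
K(N) = 6*N (K(N) = N*(5 + 1) = N*6 = 6*N)
(-50 + K(-6))*P = (-50 + 6*(-6))*107 = (-50 - 36)*107 = -86*107 = -9202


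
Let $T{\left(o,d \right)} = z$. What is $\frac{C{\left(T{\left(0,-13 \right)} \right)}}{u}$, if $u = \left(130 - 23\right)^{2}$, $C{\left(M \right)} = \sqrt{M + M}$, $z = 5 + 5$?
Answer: $\frac{2 \sqrt{5}}{11449} \approx 0.00039061$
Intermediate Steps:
$z = 10$
$T{\left(o,d \right)} = 10$
$C{\left(M \right)} = \sqrt{2} \sqrt{M}$ ($C{\left(M \right)} = \sqrt{2 M} = \sqrt{2} \sqrt{M}$)
$u = 11449$ ($u = 107^{2} = 11449$)
$\frac{C{\left(T{\left(0,-13 \right)} \right)}}{u} = \frac{\sqrt{2} \sqrt{10}}{11449} = 2 \sqrt{5} \cdot \frac{1}{11449} = \frac{2 \sqrt{5}}{11449}$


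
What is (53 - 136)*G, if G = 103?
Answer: -8549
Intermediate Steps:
(53 - 136)*G = (53 - 136)*103 = -83*103 = -8549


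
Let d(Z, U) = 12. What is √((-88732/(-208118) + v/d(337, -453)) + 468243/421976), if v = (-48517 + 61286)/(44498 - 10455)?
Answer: √7879753435116073216634328923574/2242262650621668 ≈ 1.2519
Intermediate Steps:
v = 12769/34043 ≈ 0.37508
√((-88732/(-208118) + v/d(337, -453)) + 468243/421976) = √((-88732/(-208118) + (12769/34043)/12) + 468243/421976) = √((-88732*(-1/208118) + (12769/34043)*(1/12)) + 468243*(1/421976)) = √((44366/104059 + 12769/408516) + 468243/421976) = √(19452950227/42509766444 + 468243/421976) = √(7028394673506611/4484525301243336) = √7879753435116073216634328923574/2242262650621668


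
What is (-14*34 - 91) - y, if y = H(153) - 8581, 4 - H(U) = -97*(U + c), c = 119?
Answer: -18374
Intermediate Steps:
H(U) = 11547 + 97*U (H(U) = 4 - (-97)*(U + 119) = 4 - (-97)*(119 + U) = 4 - (-11543 - 97*U) = 4 + (11543 + 97*U) = 11547 + 97*U)
y = 17807 (y = (11547 + 97*153) - 8581 = (11547 + 14841) - 8581 = 26388 - 8581 = 17807)
(-14*34 - 91) - y = (-14*34 - 91) - 1*17807 = (-476 - 91) - 17807 = -567 - 17807 = -18374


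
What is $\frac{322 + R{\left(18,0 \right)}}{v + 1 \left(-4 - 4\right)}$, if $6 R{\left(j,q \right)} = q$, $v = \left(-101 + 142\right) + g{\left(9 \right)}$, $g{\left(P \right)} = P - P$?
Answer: $\frac{322}{33} \approx 9.7576$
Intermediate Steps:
$g{\left(P \right)} = 0$
$v = 41$ ($v = \left(-101 + 142\right) + 0 = 41 + 0 = 41$)
$R{\left(j,q \right)} = \frac{q}{6}$
$\frac{322 + R{\left(18,0 \right)}}{v + 1 \left(-4 - 4\right)} = \frac{322 + \frac{1}{6} \cdot 0}{41 + 1 \left(-4 - 4\right)} = \frac{322 + 0}{41 + 1 \left(-8\right)} = \frac{322}{41 - 8} = \frac{322}{33}$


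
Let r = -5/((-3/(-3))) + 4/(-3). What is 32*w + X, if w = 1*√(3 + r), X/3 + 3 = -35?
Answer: -114 + 32*I*√30/3 ≈ -114.0 + 58.424*I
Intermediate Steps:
r = -19/3 (r = -5/((-3*(-⅓))) + 4*(-⅓) = -5/1 - 4/3 = -5*1 - 4/3 = -5 - 4/3 = -19/3 ≈ -6.3333)
X = -114 (X = -9 + 3*(-35) = -9 - 105 = -114)
w = I*√30/3 (w = 1*√(3 - 19/3) = 1*√(-10/3) = 1*(I*√30/3) = I*√30/3 ≈ 1.8257*I)
32*w + X = 32*(I*√30/3) - 114 = 32*I*√30/3 - 114 = -114 + 32*I*√30/3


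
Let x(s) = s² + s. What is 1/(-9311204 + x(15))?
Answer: -1/9310964 ≈ -1.0740e-7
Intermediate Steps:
x(s) = s + s²
1/(-9311204 + x(15)) = 1/(-9311204 + 15*(1 + 15)) = 1/(-9311204 + 15*16) = 1/(-9311204 + 240) = 1/(-9310964) = -1/9310964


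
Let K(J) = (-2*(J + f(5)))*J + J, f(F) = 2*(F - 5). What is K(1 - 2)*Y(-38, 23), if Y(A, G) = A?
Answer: 114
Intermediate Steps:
f(F) = -10 + 2*F (f(F) = 2*(-5 + F) = -10 + 2*F)
K(J) = J - 2*J² (K(J) = (-2*(J + (-10 + 2*5)))*J + J = (-2*(J + (-10 + 10)))*J + J = (-2*(J + 0))*J + J = (-2*J)*J + J = -2*J² + J = J - 2*J²)
K(1 - 2)*Y(-38, 23) = ((1 - 2)*(1 - 2*(1 - 2)))*(-38) = -(1 - 2*(-1))*(-38) = -(1 + 2)*(-38) = -1*3*(-38) = -3*(-38) = 114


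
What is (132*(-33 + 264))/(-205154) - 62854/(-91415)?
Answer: 5053661668/9377076455 ≈ 0.53894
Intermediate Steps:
(132*(-33 + 264))/(-205154) - 62854/(-91415) = (132*231)*(-1/205154) - 62854*(-1/91415) = 30492*(-1/205154) + 62854/91415 = -15246/102577 + 62854/91415 = 5053661668/9377076455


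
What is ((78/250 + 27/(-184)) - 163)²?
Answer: 14026515549601/529000000 ≈ 26515.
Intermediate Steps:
((78/250 + 27/(-184)) - 163)² = ((78*(1/250) + 27*(-1/184)) - 163)² = ((39/125 - 27/184) - 163)² = (3801/23000 - 163)² = (-3745199/23000)² = 14026515549601/529000000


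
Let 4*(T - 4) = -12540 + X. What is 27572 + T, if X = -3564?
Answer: 23550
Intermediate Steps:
T = -4022 (T = 4 + (-12540 - 3564)/4 = 4 + (¼)*(-16104) = 4 - 4026 = -4022)
27572 + T = 27572 - 4022 = 23550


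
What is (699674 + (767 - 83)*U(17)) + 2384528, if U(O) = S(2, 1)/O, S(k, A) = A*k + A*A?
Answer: 52433486/17 ≈ 3.0843e+6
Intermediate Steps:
S(k, A) = A² + A*k (S(k, A) = A*k + A² = A² + A*k)
U(O) = 3/O (U(O) = (1*(1 + 2))/O = (1*3)/O = 3/O)
(699674 + (767 - 83)*U(17)) + 2384528 = (699674 + (767 - 83)*(3/17)) + 2384528 = (699674 + 684*(3*(1/17))) + 2384528 = (699674 + 684*(3/17)) + 2384528 = (699674 + 2052/17) + 2384528 = 11896510/17 + 2384528 = 52433486/17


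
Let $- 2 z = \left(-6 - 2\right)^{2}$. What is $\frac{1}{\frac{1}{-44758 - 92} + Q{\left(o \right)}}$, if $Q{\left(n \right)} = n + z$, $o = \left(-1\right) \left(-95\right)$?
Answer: $\frac{44850}{2825549} \approx 0.015873$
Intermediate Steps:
$z = -32$ ($z = - \frac{\left(-6 - 2\right)^{2}}{2} = - \frac{\left(-8\right)^{2}}{2} = \left(- \frac{1}{2}\right) 64 = -32$)
$o = 95$
$Q{\left(n \right)} = -32 + n$ ($Q{\left(n \right)} = n - 32 = -32 + n$)
$\frac{1}{\frac{1}{-44758 - 92} + Q{\left(o \right)}} = \frac{1}{\frac{1}{-44758 - 92} + \left(-32 + 95\right)} = \frac{1}{\frac{1}{-44758 - 92} + 63} = \frac{1}{\frac{1}{-44850} + 63} = \frac{1}{- \frac{1}{44850} + 63} = \frac{1}{\frac{2825549}{44850}} = \frac{44850}{2825549}$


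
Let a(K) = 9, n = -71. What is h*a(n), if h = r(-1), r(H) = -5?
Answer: -45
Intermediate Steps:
h = -5
h*a(n) = -5*9 = -45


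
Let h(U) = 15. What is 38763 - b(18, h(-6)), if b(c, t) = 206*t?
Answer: 35673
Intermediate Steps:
38763 - b(18, h(-6)) = 38763 - 206*15 = 38763 - 1*3090 = 38763 - 3090 = 35673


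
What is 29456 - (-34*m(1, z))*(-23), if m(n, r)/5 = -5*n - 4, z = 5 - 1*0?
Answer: 64646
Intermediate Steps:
z = 5 (z = 5 + 0 = 5)
m(n, r) = -20 - 25*n (m(n, r) = 5*(-5*n - 4) = 5*(-4 - 5*n) = -20 - 25*n)
29456 - (-34*m(1, z))*(-23) = 29456 - (-34*(-20 - 25*1))*(-23) = 29456 - (-34*(-20 - 25))*(-23) = 29456 - (-34*(-45))*(-23) = 29456 - 1530*(-23) = 29456 - 1*(-35190) = 29456 + 35190 = 64646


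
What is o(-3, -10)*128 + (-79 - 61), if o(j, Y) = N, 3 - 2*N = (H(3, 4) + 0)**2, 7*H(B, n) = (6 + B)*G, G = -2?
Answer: -18188/49 ≈ -371.18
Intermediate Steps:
H(B, n) = -12/7 - 2*B/7 (H(B, n) = ((6 + B)*(-2))/7 = (-12 - 2*B)/7 = -12/7 - 2*B/7)
N = -177/98 (N = 3/2 - ((-12/7 - 2/7*3) + 0)**2/2 = 3/2 - ((-12/7 - 6/7) + 0)**2/2 = 3/2 - (-18/7 + 0)**2/2 = 3/2 - (-18/7)**2/2 = 3/2 - 1/2*324/49 = 3/2 - 162/49 = -177/98 ≈ -1.8061)
o(j, Y) = -177/98
o(-3, -10)*128 + (-79 - 61) = -177/98*128 + (-79 - 61) = -11328/49 - 140 = -18188/49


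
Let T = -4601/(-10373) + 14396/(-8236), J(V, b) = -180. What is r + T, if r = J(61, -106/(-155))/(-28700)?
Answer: -970375537/747530245 ≈ -1.2981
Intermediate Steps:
T = -27858968/21358007 (T = -4601*(-1/10373) + 14396*(-1/8236) = 4601/10373 - 3599/2059 = -27858968/21358007 ≈ -1.3044)
r = 9/1435 (r = -180/(-28700) = -180*(-1/28700) = 9/1435 ≈ 0.0062718)
r + T = 9/1435 - 27858968/21358007 = -970375537/747530245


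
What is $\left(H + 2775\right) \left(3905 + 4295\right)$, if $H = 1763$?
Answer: $37211600$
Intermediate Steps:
$\left(H + 2775\right) \left(3905 + 4295\right) = \left(1763 + 2775\right) \left(3905 + 4295\right) = 4538 \cdot 8200 = 37211600$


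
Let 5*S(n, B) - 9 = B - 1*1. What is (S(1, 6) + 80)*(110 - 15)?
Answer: 7866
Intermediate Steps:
S(n, B) = 8/5 + B/5 (S(n, B) = 9/5 + (B - 1*1)/5 = 9/5 + (B - 1)/5 = 9/5 + (-1 + B)/5 = 9/5 + (-⅕ + B/5) = 8/5 + B/5)
(S(1, 6) + 80)*(110 - 15) = ((8/5 + (⅕)*6) + 80)*(110 - 15) = ((8/5 + 6/5) + 80)*95 = (14/5 + 80)*95 = (414/5)*95 = 7866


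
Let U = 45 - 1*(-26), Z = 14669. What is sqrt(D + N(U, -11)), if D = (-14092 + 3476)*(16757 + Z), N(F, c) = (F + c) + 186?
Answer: I*sqrt(333618170) ≈ 18265.0*I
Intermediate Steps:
U = 71 (U = 45 + 26 = 71)
N(F, c) = 186 + F + c
D = -333618416 (D = (-14092 + 3476)*(16757 + 14669) = -10616*31426 = -333618416)
sqrt(D + N(U, -11)) = sqrt(-333618416 + (186 + 71 - 11)) = sqrt(-333618416 + 246) = sqrt(-333618170) = I*sqrt(333618170)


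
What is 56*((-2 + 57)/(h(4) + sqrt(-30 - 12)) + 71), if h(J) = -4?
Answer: 109144/29 - 1540*I*sqrt(42)/29 ≈ 3763.6 - 344.15*I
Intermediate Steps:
56*((-2 + 57)/(h(4) + sqrt(-30 - 12)) + 71) = 56*((-2 + 57)/(-4 + sqrt(-30 - 12)) + 71) = 56*(55/(-4 + sqrt(-42)) + 71) = 56*(55/(-4 + I*sqrt(42)) + 71) = 56*(71 + 55/(-4 + I*sqrt(42))) = 3976 + 3080/(-4 + I*sqrt(42))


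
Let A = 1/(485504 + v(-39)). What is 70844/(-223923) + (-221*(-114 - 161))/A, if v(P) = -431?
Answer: 6601319808737881/223923 ≈ 2.9480e+10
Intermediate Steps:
A = 1/485073 (A = 1/(485504 - 431) = 1/485073 ≈ 2.0615e-6)
70844/(-223923) + (-221*(-114 - 161))/A = 70844/(-223923) + (-221*(-114 - 161))/(1/485073) = 70844*(-1/223923) - 221*(-275)*485073 = -70844/223923 + 60775*485073 = -70844/223923 + 29480311575 = 6601319808737881/223923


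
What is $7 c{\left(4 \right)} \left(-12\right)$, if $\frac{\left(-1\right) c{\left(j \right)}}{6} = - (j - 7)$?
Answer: $1512$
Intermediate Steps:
$c{\left(j \right)} = -42 + 6 j$ ($c{\left(j \right)} = - 6 \left(- (j - 7)\right) = - 6 \left(- (-7 + j)\right) = - 6 \left(7 - j\right) = -42 + 6 j$)
$7 c{\left(4 \right)} \left(-12\right) = 7 \left(-42 + 6 \cdot 4\right) \left(-12\right) = 7 \left(-42 + 24\right) \left(-12\right) = 7 \left(-18\right) \left(-12\right) = \left(-126\right) \left(-12\right) = 1512$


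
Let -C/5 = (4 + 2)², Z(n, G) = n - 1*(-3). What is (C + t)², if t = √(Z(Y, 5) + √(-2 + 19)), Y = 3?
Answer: (180 - √(6 + √17))² ≈ 31265.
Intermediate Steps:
Z(n, G) = 3 + n (Z(n, G) = n + 3 = 3 + n)
C = -180 (C = -5*(4 + 2)² = -5*6² = -5*36 = -180)
t = √(6 + √17) (t = √((3 + 3) + √(-2 + 19)) = √(6 + √17) ≈ 3.1817)
(C + t)² = (-180 + √(6 + √17))²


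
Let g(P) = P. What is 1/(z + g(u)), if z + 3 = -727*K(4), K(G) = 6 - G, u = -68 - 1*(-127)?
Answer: -1/1398 ≈ -0.00071531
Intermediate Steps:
u = 59 (u = -68 + 127 = 59)
z = -1457 (z = -3 - 727*(6 - 1*4) = -3 - 727*(6 - 4) = -3 - 727*2 = -3 - 1454 = -1457)
1/(z + g(u)) = 1/(-1457 + 59) = 1/(-1398) = -1/1398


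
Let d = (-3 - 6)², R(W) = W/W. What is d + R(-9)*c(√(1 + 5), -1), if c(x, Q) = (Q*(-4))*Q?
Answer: 77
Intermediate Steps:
c(x, Q) = -4*Q² (c(x, Q) = (-4*Q)*Q = -4*Q²)
R(W) = 1
d = 81 (d = (-9)² = 81)
d + R(-9)*c(√(1 + 5), -1) = 81 + 1*(-4*(-1)²) = 81 + 1*(-4*1) = 81 + 1*(-4) = 81 - 4 = 77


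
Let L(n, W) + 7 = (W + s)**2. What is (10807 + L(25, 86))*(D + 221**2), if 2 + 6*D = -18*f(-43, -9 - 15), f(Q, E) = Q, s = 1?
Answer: 899523807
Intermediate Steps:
L(n, W) = -7 + (1 + W)**2 (L(n, W) = -7 + (W + 1)**2 = -7 + (1 + W)**2)
D = 386/3 (D = -1/3 + (-18*(-43))/6 = -1/3 + (1/6)*774 = -1/3 + 129 = 386/3 ≈ 128.67)
(10807 + L(25, 86))*(D + 221**2) = (10807 + (-7 + (1 + 86)**2))*(386/3 + 221**2) = (10807 + (-7 + 87**2))*(386/3 + 48841) = (10807 + (-7 + 7569))*(146909/3) = (10807 + 7562)*(146909/3) = 18369*(146909/3) = 899523807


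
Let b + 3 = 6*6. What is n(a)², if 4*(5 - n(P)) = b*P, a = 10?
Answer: 24025/4 ≈ 6006.3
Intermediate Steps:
b = 33 (b = -3 + 6*6 = -3 + 36 = 33)
n(P) = 5 - 33*P/4
n(a)² = (5 - 33/4*10)² = (5 - 165/2)² = (-155/2)² = 24025/4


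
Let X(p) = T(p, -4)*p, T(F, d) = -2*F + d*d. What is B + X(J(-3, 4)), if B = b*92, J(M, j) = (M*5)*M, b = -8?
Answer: -4066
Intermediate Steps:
J(M, j) = 5*M² (J(M, j) = (5*M)*M = 5*M²)
T(F, d) = d² - 2*F (T(F, d) = -2*F + d² = d² - 2*F)
B = -736 (B = -8*92 = -736)
X(p) = p*(16 - 2*p) (X(p) = ((-4)² - 2*p)*p = (16 - 2*p)*p = p*(16 - 2*p))
B + X(J(-3, 4)) = -736 + 2*(5*(-3)²)*(8 - 5*(-3)²) = -736 + 2*(5*9)*(8 - 5*9) = -736 + 2*45*(8 - 1*45) = -736 + 2*45*(8 - 45) = -736 + 2*45*(-37) = -736 - 3330 = -4066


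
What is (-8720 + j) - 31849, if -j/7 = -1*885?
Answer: -34374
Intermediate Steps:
j = 6195 (j = -(-7)*885 = -7*(-885) = 6195)
(-8720 + j) - 31849 = (-8720 + 6195) - 31849 = -2525 - 31849 = -34374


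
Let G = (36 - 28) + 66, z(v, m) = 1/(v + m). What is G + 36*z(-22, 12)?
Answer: 352/5 ≈ 70.400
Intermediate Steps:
z(v, m) = 1/(m + v)
G = 74 (G = 8 + 66 = 74)
G + 36*z(-22, 12) = 74 + 36/(12 - 22) = 74 + 36/(-10) = 74 + 36*(-⅒) = 74 - 18/5 = 352/5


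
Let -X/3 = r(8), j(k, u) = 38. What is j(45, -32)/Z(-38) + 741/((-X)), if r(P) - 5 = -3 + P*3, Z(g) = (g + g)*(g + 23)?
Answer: 143/15 ≈ 9.5333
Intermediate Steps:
Z(g) = 2*g*(23 + g) (Z(g) = (2*g)*(23 + g) = 2*g*(23 + g))
r(P) = 2 + 3*P (r(P) = 5 + (-3 + P*3) = 5 + (-3 + 3*P) = 2 + 3*P)
X = -78 (X = -3*(2 + 3*8) = -3*(2 + 24) = -3*26 = -78)
j(45, -32)/Z(-38) + 741/((-X)) = 38/((2*(-38)*(23 - 38))) + 741/((-1*(-78))) = 38/((2*(-38)*(-15))) + 741/78 = 38/1140 + 741*(1/78) = 38*(1/1140) + 19/2 = 1/30 + 19/2 = 143/15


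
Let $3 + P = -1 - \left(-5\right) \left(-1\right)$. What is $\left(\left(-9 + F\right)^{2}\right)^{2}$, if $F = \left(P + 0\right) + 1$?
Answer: $83521$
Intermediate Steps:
$P = -9$ ($P = -3 - \left(1 - -5\right) = -3 - 6 = -9$)
$F = -8$ ($F = \left(-9 + 0\right) + 1 = -9 + 1 = -8$)
$\left(\left(-9 + F\right)^{2}\right)^{2} = \left(\left(-9 - 8\right)^{2}\right)^{2} = \left(\left(-17\right)^{2}\right)^{2} = 289^{2} = 83521$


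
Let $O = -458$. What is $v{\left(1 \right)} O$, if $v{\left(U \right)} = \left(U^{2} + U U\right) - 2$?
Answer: $0$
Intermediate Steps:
$v{\left(U \right)} = -2 + 2 U^{2}$ ($v{\left(U \right)} = \left(U^{2} + U^{2}\right) - 2 = 2 U^{2} - 2 = -2 + 2 U^{2}$)
$v{\left(1 \right)} O = \left(-2 + 2 \cdot 1^{2}\right) \left(-458\right) = \left(-2 + 2 \cdot 1\right) \left(-458\right) = \left(-2 + 2\right) \left(-458\right) = 0 \left(-458\right) = 0$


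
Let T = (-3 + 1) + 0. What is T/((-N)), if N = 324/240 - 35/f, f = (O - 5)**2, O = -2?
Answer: 280/89 ≈ 3.1461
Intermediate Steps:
f = 49 (f = (-2 - 5)**2 = (-7)**2 = 49)
N = 89/140 (N = 324/240 - 35/49 = 324*(1/240) - 35*1/49 = 27/20 - 5/7 = 89/140 ≈ 0.63571)
T = -2 (T = -2 + 0 = -2)
T/((-N)) = -2/(-1*89/140) = -2/(-89/140) = -140/89*(-2) = 280/89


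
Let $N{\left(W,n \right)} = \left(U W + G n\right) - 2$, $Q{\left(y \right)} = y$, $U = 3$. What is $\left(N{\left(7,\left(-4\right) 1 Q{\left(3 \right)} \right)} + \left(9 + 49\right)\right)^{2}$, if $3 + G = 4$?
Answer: $4225$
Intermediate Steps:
$G = 1$ ($G = -3 + 4 = 1$)
$N{\left(W,n \right)} = -2 + n + 3 W$ ($N{\left(W,n \right)} = \left(3 W + 1 n\right) - 2 = \left(3 W + n\right) - 2 = \left(n + 3 W\right) - 2 = -2 + n + 3 W$)
$\left(N{\left(7,\left(-4\right) 1 Q{\left(3 \right)} \right)} + \left(9 + 49\right)\right)^{2} = \left(\left(-2 + \left(-4\right) 1 \cdot 3 + 3 \cdot 7\right) + \left(9 + 49\right)\right)^{2} = \left(\left(-2 - 12 + 21\right) + 58\right)^{2} = \left(7 + 58\right)^{2} = 65^{2} = 4225$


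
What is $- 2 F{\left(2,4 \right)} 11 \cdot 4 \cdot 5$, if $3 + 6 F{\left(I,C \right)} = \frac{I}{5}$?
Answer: $\frac{572}{3} \approx 190.67$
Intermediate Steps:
$F{\left(I,C \right)} = - \frac{1}{2} + \frac{I}{30}$ ($F{\left(I,C \right)} = - \frac{1}{2} + \frac{I \frac{1}{5}}{6} = - \frac{1}{2} + \frac{\frac{1}{5} I}{6} = - \frac{1}{2} + \frac{I}{30}$)
$- 2 F{\left(2,4 \right)} 11 \cdot 4 \cdot 5 = - 2 \left(- \frac{1}{2} + \frac{1}{30} \cdot 2\right) 11 \cdot 4 \cdot 5 = - 2 \left(- \frac{1}{2} + \frac{1}{15}\right) 11 \cdot 20 = \left(-2\right) \left(- \frac{13}{30}\right) 11 \cdot 20 = \frac{13}{15} \cdot 11 \cdot 20 = \frac{143}{15} \cdot 20 = \frac{572}{3}$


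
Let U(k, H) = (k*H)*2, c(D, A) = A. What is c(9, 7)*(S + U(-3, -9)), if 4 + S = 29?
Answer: 553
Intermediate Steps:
S = 25 (S = -4 + 29 = 25)
U(k, H) = 2*H*k (U(k, H) = (H*k)*2 = 2*H*k)
c(9, 7)*(S + U(-3, -9)) = 7*(25 + 2*(-9)*(-3)) = 7*(25 + 54) = 7*79 = 553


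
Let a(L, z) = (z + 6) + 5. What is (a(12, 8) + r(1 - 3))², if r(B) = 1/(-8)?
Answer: 22801/64 ≈ 356.27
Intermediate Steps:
r(B) = -⅛
a(L, z) = 11 + z (a(L, z) = (6 + z) + 5 = 11 + z)
(a(12, 8) + r(1 - 3))² = ((11 + 8) - ⅛)² = (19 - ⅛)² = (151/8)² = 22801/64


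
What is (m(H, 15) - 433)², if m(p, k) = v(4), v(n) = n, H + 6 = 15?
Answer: 184041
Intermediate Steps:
H = 9 (H = -6 + 15 = 9)
m(p, k) = 4
(m(H, 15) - 433)² = (4 - 433)² = (-429)² = 184041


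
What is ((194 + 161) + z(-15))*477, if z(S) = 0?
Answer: 169335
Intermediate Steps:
((194 + 161) + z(-15))*477 = ((194 + 161) + 0)*477 = (355 + 0)*477 = 355*477 = 169335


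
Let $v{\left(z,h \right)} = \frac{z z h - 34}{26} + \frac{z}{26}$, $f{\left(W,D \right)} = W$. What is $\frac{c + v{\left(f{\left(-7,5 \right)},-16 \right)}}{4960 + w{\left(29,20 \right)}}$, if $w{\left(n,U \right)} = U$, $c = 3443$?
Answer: $\frac{88693}{129480} \approx 0.68499$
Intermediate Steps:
$v{\left(z,h \right)} = - \frac{17}{13} + \frac{z}{26} + \frac{h z^{2}}{26}$ ($v{\left(z,h \right)} = \left(z^{2} h - 34\right) \frac{1}{26} + z \frac{1}{26} = \left(h z^{2} - 34\right) \frac{1}{26} + \frac{z}{26} = \left(-34 + h z^{2}\right) \frac{1}{26} + \frac{z}{26} = \left(- \frac{17}{13} + \frac{h z^{2}}{26}\right) + \frac{z}{26} = - \frac{17}{13} + \frac{z}{26} + \frac{h z^{2}}{26}$)
$\frac{c + v{\left(f{\left(-7,5 \right)},-16 \right)}}{4960 + w{\left(29,20 \right)}} = \frac{3443 + \left(- \frac{17}{13} + \frac{1}{26} \left(-7\right) + \frac{1}{26} \left(-16\right) \left(-7\right)^{2}\right)}{4960 + 20} = \frac{3443 - \left(\frac{41}{26} + \frac{392}{13}\right)}{4980} = \left(3443 - \frac{825}{26}\right) \frac{1}{4980} = \frac{88693}{26} \cdot \frac{1}{4980} = \frac{88693}{129480}$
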